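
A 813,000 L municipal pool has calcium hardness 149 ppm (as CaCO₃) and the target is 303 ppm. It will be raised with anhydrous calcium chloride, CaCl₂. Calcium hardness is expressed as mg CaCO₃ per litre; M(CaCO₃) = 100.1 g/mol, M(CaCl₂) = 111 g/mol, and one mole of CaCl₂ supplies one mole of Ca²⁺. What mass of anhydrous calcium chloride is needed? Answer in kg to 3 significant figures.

139 kg

Hardness to add: (303 − 149) = 154 mg/L as CaCO₃ × 813,000 L = 125,200 g as CaCO₃.
Moles of Ca²⁺ (1 mol Ca²⁺ ≡ 1 mol CaCO₃): 125,200 / 100.1 g/mol = 1251 mol.
Mass of CaCl₂: 1251 × 111 = 138,800 g.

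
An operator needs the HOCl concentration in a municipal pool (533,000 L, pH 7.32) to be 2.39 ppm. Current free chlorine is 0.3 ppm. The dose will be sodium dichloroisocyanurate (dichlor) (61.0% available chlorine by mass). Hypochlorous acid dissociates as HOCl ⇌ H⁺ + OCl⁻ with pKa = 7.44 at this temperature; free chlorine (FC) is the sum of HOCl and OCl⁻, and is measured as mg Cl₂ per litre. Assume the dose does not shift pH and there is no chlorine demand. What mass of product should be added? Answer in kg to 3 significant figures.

3.41 kg

[OCl⁻]/[HOCl] = 10^(pH − pKa) = 10^(7.32 − 7.44) = 0.7586; fraction as HOCl = 1/(1 + 0.7586) = 0.5686.
Free chlorine required for 2.39 ppm HOCl: 2.39 / 0.5686 = 4.203 ppm.
FC to add: 4.203 − 0.3 = 3.903 mg/L as Cl₂.
Cl₂ equivalent: 3.903 mg/L × 533,000 L = 2080 g.
Product at 61.0% available Cl: 2080 / 0.61 = 3410 g.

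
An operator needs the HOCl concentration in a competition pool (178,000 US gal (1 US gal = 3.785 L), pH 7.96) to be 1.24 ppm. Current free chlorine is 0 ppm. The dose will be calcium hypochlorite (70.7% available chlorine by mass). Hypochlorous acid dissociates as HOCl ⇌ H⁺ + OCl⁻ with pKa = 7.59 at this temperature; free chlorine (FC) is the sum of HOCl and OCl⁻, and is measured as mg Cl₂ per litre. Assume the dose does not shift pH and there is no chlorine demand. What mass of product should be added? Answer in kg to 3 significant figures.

3.95 kg

Volume: 178,000 US gal × 3.785 L/gal = 673,730 L.
[OCl⁻]/[HOCl] = 10^(pH − pKa) = 10^(7.96 − 7.59) = 2.344; fraction as HOCl = 1/(1 + 2.344) = 0.299.
Free chlorine required for 1.24 ppm HOCl: 1.24 / 0.299 = 4.147 ppm.
FC to add: 4.147 − 0 = 4.147 mg/L as Cl₂.
Cl₂ equivalent: 4.147 mg/L × 673,730 L = 2794 g.
Product at 70.7% available Cl: 2794 / 0.707 = 3952 g.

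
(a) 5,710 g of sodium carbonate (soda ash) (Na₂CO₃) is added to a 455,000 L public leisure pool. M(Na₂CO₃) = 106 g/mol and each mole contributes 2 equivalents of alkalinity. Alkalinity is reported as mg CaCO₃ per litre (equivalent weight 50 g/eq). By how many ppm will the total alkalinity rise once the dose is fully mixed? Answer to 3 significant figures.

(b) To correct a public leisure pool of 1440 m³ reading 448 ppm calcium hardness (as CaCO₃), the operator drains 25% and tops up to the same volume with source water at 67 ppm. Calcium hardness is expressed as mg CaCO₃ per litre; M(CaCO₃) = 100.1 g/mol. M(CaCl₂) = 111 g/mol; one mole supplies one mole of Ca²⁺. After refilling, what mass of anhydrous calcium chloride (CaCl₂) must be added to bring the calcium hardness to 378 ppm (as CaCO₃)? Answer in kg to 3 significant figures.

(a) 11.8 ppm; (b) 40.3 kg

(a) Moles of Na₂CO₃: 5,710 g ÷ 106 g/mol = 53.87 mol → 107.7 eq of alkalinity.
(a) As CaCO₃: 107.7 eq × 50 g/eq = 5387 g.
(a) Rise: 5387 g / 455,000 L × 1000 = 11.84 mg/L.

(b) Volume: 1440 m³ = 1,440,000 L.
(b) After draining 25% and refilling: 448 × 0.75 + 67 × 0.25 = 352.75 ppm.
(b) Deficit to target: 378 − 352.75 = 25.25 mg/L.
(b) As CaCO₃: 25.25 mg/L × 1,440,000 L = 36,360 g; ÷ 100.1 = 363.2 mol Ca²⁺.
(b) Mass: 363.2 × 111 = 40,320 g.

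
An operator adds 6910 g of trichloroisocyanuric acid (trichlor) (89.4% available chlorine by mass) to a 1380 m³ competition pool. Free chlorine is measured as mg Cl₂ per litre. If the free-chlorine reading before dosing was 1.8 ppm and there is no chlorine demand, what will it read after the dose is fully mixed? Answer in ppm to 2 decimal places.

6.28 ppm

Volume: 1380 m³ = 1,380,000 L.
Available chlorine delivered: 6910 g × 0.894 = 6178 g as Cl₂.
Concentration rise: 6178 g / 1,380,000 L = 4.476 mg/L = 4.48 ppm.
Final FC: 1.8 + 4.48 = 6.28 ppm.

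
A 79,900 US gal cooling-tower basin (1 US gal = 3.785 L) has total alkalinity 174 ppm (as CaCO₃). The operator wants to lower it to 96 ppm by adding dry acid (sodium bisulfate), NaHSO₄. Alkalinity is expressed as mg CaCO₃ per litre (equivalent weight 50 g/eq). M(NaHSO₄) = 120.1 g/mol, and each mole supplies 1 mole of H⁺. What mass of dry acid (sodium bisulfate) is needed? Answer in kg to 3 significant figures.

56.7 kg

Volume: 79,900 US gal × 3.785 L/gal = 302,422 L.
Alkalinity to neutralize: (174 − 96) = 78 mg/L as CaCO₃ × 302,422 L = 23,590 g as CaCO₃.
Equivalents of H⁺ required: 23,590 ÷ 50 g/eq = 471.8 eq = 471.8 mol NaHSO₄.
Mass of NaHSO₄: 471.8 × 120.1 = 56,660 g.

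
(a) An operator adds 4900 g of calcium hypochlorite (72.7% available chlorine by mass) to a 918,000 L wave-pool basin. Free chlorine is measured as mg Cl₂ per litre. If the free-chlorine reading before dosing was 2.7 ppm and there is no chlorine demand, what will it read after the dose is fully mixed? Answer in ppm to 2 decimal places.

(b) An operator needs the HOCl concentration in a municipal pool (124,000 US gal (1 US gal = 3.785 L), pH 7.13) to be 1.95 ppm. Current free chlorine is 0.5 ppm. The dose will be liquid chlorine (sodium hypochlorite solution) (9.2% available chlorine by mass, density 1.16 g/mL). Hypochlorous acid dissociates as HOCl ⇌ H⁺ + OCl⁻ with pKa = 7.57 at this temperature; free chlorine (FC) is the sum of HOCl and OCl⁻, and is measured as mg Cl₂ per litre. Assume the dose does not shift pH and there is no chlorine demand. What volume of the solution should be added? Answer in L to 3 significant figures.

(a) 6.58 ppm; (b) 9.49 L

(a) Available chlorine delivered: 4900 g × 0.727 = 3562 g as Cl₂.
(a) Concentration rise: 3562 g / 918,000 L = 3.881 mg/L = 3.88 ppm.
(a) Final FC: 2.7 + 3.88 = 6.58 ppm.

(b) Volume: 124,000 US gal × 3.785 L/gal = 469,340 L.
(b) [OCl⁻]/[HOCl] = 10^(pH − pKa) = 10^(7.13 − 7.57) = 0.3631; fraction as HOCl = 1/(1 + 0.3631) = 0.7336.
(b) Free chlorine required for 1.95 ppm HOCl: 1.95 / 0.7336 = 2.658 ppm.
(b) FC to add: 2.658 − 0.5 = 2.158 mg/L as Cl₂.
(b) Cl₂ equivalent: 2.158 mg/L × 469,340 L = 1013 g.
(b) Product at 9.2% available Cl: 1013 / 0.092 = 11,010 g.
(b) Volume: 11,010 g ÷ 1.16 g/mL = 9491 mL.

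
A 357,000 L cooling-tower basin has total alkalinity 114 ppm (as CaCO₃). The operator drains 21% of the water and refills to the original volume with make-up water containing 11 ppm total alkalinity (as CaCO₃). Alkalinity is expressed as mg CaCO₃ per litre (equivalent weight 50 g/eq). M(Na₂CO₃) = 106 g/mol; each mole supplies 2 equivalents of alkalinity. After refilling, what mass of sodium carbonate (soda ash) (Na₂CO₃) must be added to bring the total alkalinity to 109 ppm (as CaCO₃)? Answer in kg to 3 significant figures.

6.29 kg

After draining 21% and refilling: 114 × 0.79 + 11 × 0.21 = 92.37 ppm.
Deficit to target: 109 − 92.37 = 16.63 mg/L.
As CaCO₃: 16.63 mg/L × 357,000 L = 5937 g; ÷ 50 g/eq ÷ 2 = 59.37 mol Na₂CO₃.
Mass: 59.37 × 106 = 6293 g.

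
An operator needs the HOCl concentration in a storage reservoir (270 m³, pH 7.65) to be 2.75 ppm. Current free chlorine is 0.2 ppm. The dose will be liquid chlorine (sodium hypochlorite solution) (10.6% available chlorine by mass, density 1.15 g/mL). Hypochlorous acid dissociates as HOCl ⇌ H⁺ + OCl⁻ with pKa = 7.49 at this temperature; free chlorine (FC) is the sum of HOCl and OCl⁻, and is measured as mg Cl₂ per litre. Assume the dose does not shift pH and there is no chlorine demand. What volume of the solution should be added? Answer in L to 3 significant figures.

14.5 L

Volume: 270 m³ = 270,000 L.
[OCl⁻]/[HOCl] = 10^(pH − pKa) = 10^(7.65 − 7.49) = 1.445; fraction as HOCl = 1/(1 + 1.445) = 0.4089.
Free chlorine required for 2.75 ppm HOCl: 2.75 / 0.4089 = 6.725 ppm.
FC to add: 6.725 − 0.2 = 6.525 mg/L as Cl₂.
Cl₂ equivalent: 6.525 mg/L × 270,000 L = 1762 g.
Product at 10.6% available Cl: 1762 / 0.106 = 16,620 g.
Volume: 16,620 g ÷ 1.15 g/mL = 14,450 mL.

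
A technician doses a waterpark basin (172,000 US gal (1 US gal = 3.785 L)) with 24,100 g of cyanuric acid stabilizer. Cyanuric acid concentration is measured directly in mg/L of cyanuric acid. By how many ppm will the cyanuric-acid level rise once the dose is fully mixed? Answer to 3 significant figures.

37.0 ppm

Volume: 172,000 US gal × 3.785 L/gal = 651,020 L.
Rise: 24,100 g / 651,020 L × 1000 = 37.02 mg/L.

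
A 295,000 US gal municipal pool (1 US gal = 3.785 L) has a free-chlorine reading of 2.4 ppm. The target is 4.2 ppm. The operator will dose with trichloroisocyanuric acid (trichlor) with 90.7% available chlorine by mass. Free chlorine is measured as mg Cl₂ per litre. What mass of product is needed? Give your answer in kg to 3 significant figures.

2.22 kg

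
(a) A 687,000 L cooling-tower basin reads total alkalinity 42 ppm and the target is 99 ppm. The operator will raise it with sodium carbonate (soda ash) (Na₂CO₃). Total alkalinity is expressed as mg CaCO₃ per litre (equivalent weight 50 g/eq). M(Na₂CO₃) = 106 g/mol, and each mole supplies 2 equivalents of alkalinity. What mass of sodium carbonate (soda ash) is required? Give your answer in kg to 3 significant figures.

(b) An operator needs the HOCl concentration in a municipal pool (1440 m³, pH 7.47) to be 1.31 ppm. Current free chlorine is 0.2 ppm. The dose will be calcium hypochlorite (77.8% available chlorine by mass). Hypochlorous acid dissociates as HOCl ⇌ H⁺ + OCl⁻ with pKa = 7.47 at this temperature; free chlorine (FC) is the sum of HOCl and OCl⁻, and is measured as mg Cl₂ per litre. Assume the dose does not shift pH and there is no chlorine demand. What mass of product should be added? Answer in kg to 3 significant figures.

(a) 41.5 kg; (b) 4.48 kg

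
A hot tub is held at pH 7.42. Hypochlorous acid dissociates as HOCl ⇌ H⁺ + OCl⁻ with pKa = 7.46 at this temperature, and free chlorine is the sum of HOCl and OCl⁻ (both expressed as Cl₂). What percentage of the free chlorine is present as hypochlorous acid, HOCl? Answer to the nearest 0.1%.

52.3%

[OCl⁻]/[HOCl] = 10^(pH − pKa) = 10^(7.42 − 7.46) = 10^-0.04 = 0.912.
Fraction as HOCl = 1 / (1 + 0.912) = 0.523.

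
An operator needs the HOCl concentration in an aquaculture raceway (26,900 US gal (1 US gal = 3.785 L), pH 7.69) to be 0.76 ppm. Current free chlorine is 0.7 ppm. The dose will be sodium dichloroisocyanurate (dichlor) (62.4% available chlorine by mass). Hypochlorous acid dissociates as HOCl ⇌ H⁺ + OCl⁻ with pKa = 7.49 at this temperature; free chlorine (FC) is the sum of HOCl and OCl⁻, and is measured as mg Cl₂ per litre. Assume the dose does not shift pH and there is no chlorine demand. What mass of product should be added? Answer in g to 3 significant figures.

206 g

Volume: 26,900 US gal × 3.785 L/gal = 101,816 L.
[OCl⁻]/[HOCl] = 10^(pH − pKa) = 10^(7.69 − 7.49) = 1.585; fraction as HOCl = 1/(1 + 1.585) = 0.3869.
Free chlorine required for 0.76 ppm HOCl: 0.76 / 0.3869 = 1.965 ppm.
FC to add: 1.965 − 0.7 = 1.265 mg/L as Cl₂.
Cl₂ equivalent: 1.265 mg/L × 101,816 L = 128.7 g.
Product at 62.4% available Cl: 128.7 / 0.624 = 206.3 g.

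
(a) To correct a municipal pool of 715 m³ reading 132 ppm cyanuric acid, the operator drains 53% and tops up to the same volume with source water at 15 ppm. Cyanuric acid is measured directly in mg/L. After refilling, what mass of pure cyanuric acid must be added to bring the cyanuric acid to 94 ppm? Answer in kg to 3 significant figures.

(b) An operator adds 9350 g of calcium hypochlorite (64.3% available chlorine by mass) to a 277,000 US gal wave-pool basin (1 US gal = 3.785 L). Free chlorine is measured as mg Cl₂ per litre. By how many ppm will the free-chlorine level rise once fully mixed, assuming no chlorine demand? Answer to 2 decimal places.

(a) 17.2 kg; (b) 5.73 ppm

(a) Volume: 715 m³ = 715,000 L.
(a) After draining 53% and refilling: 132 × 0.47 + 15 × 0.53 = 69.99 ppm.
(a) Deficit to target: 94 − 69.99 = 24.01 mg/L.
(a) Mass: 24.01 mg/L × 715,000 L = 17,170 g cyanuric acid.

(b) Volume: 277,000 US gal × 3.785 L/gal = 1,048,445 L.
(b) Available chlorine delivered: 9350 g × 0.643 = 6012 g as Cl₂.
(b) Concentration rise: 6012 g / 1,048,445 L = 5.734 mg/L = 5.73 ppm.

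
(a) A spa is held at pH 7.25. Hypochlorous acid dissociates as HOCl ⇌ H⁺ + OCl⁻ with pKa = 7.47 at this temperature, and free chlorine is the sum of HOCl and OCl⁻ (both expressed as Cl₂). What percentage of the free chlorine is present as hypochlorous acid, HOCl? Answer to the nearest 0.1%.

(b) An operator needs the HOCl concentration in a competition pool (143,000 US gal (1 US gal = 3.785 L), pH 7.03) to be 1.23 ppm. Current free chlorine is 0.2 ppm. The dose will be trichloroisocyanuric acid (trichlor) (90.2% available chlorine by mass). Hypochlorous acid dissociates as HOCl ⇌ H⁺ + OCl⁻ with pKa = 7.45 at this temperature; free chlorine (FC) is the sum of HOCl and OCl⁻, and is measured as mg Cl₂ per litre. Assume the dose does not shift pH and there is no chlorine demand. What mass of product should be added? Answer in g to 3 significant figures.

(a) [OCl⁻]/[HOCl] = 10^(pH − pKa) = 10^(7.25 − 7.47) = 10^-0.22 = 0.6026.
(a) Fraction as HOCl = 1 / (1 + 0.6026) = 0.624.

(b) Volume: 143,000 US gal × 3.785 L/gal = 541,255 L.
(b) [OCl⁻]/[HOCl] = 10^(pH − pKa) = 10^(7.03 − 7.45) = 0.3802; fraction as HOCl = 1/(1 + 0.3802) = 0.7245.
(b) Free chlorine required for 1.23 ppm HOCl: 1.23 / 0.7245 = 1.698 ppm.
(b) FC to add: 1.698 − 0.2 = 1.498 mg/L as Cl₂.
(b) Cl₂ equivalent: 1.498 mg/L × 541,255 L = 810.6 g.
(b) Product at 90.2% available Cl: 810.6 / 0.902 = 898.7 g.

(a) 62.4%; (b) 899 g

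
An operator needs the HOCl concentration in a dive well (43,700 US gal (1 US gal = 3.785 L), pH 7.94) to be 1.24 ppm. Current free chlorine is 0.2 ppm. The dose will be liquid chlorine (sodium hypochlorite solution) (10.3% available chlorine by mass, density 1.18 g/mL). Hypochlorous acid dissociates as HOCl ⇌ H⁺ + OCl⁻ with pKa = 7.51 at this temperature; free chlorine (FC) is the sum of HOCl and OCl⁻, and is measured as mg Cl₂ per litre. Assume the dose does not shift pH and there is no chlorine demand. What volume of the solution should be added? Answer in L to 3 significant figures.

5.96 L

Volume: 43,700 US gal × 3.785 L/gal = 165,404 L.
[OCl⁻]/[HOCl] = 10^(pH − pKa) = 10^(7.94 − 7.51) = 2.692; fraction as HOCl = 1/(1 + 2.692) = 0.2709.
Free chlorine required for 1.24 ppm HOCl: 1.24 / 0.2709 = 4.578 ppm.
FC to add: 4.578 − 0.2 = 4.378 mg/L as Cl₂.
Cl₂ equivalent: 4.378 mg/L × 165,404 L = 724.1 g.
Product at 10.3% available Cl: 724.1 / 0.103 = 7030 g.
Volume: 7030 g ÷ 1.18 g/mL = 5957 mL.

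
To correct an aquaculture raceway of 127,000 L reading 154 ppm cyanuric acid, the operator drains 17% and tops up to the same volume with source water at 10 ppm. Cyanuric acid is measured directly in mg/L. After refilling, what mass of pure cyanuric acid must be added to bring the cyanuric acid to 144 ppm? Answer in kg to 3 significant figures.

After draining 17% and refilling: 154 × 0.83 + 10 × 0.17 = 129.52 ppm.
Deficit to target: 144 − 129.52 = 14.48 mg/L.
Mass: 14.48 mg/L × 127,000 L = 1839 g cyanuric acid.

1.84 kg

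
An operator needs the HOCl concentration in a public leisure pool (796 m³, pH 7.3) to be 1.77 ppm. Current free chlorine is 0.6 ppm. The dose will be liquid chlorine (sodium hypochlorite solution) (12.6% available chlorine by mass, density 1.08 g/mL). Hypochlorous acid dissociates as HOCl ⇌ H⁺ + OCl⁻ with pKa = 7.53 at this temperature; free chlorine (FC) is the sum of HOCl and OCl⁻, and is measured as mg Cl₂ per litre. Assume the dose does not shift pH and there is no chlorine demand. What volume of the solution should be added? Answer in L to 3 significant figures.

12.9 L

Volume: 796 m³ = 796,000 L.
[OCl⁻]/[HOCl] = 10^(pH − pKa) = 10^(7.3 − 7.53) = 0.5888; fraction as HOCl = 1/(1 + 0.5888) = 0.6294.
Free chlorine required for 1.77 ppm HOCl: 1.77 / 0.6294 = 2.812 ppm.
FC to add: 2.812 − 0.6 = 2.212 mg/L as Cl₂.
Cl₂ equivalent: 2.212 mg/L × 796,000 L = 1761 g.
Product at 12.6% available Cl: 1761 / 0.126 = 13,980 g.
Volume: 13,980 g ÷ 1.08 g/mL = 12,940 mL.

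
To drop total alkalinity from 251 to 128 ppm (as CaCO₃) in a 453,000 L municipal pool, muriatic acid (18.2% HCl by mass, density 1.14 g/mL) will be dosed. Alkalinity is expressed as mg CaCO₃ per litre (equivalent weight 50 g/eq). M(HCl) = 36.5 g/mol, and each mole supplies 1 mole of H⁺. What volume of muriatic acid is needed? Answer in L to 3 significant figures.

196 L

Alkalinity to neutralize: (251 − 128) = 123 mg/L as CaCO₃ × 453,000 L = 55,720 g as CaCO₃.
Equivalents of H⁺ required: 55,720 ÷ 50 g/eq = 1114 eq = 1114 mol HCl.
Mass of HCl: 1114 × 36.5 = 40,670 g.
Mass of 18.2% solution: 40,670 / 0.182 = 223,500 g.
Volume: 223,500 g ÷ 1.14 g/mL = 196,000 mL.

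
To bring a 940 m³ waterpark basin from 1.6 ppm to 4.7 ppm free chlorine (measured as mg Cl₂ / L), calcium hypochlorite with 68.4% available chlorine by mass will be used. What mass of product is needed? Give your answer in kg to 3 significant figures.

4.26 kg

Volume: 940 m³ = 940,000 L.
Chlorine deficit: 4.7 − 1.6 = 3.1 ppm = 3.1 mg/L as Cl₂.
Cl₂ equivalent needed: 3.1 mg/L × 940,000 L = 2,914,000 mg = 2914 g.
Product at 68.4% available chlorine: 2914 / 0.684 = 4260 g.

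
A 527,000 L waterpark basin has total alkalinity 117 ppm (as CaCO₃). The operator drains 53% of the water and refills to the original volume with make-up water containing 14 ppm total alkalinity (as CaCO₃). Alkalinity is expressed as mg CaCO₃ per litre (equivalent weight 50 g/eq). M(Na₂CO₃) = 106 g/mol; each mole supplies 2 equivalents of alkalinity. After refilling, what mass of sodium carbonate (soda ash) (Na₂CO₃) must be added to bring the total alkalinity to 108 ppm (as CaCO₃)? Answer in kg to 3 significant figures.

25.5 kg

After draining 53% and refilling: 117 × 0.47 + 14 × 0.53 = 62.41 ppm.
Deficit to target: 108 − 62.41 = 45.59 mg/L.
As CaCO₃: 45.59 mg/L × 527,000 L = 24,030 g; ÷ 50 g/eq ÷ 2 = 240.3 mol Na₂CO₃.
Mass: 240.3 × 106 = 25,470 g.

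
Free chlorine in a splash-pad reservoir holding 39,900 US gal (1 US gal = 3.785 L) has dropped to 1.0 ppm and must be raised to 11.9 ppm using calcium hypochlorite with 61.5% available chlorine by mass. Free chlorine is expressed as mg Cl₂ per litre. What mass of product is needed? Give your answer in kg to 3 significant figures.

2.68 kg

Volume: 39,900 US gal × 3.785 L/gal = 151,022 L.
Chlorine deficit: 11.9 − 1.0 = 10.9 ppm = 10.9 mg/L as Cl₂.
Cl₂ equivalent needed: 10.9 mg/L × 151,022 L = 1,646,000 mg = 1646 g.
Product at 61.5% available chlorine: 1646 / 0.615 = 2677 g.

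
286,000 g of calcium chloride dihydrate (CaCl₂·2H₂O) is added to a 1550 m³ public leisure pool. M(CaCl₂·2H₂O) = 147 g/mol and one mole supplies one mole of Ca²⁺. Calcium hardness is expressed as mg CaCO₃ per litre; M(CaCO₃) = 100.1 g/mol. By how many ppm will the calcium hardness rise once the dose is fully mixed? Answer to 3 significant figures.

126 ppm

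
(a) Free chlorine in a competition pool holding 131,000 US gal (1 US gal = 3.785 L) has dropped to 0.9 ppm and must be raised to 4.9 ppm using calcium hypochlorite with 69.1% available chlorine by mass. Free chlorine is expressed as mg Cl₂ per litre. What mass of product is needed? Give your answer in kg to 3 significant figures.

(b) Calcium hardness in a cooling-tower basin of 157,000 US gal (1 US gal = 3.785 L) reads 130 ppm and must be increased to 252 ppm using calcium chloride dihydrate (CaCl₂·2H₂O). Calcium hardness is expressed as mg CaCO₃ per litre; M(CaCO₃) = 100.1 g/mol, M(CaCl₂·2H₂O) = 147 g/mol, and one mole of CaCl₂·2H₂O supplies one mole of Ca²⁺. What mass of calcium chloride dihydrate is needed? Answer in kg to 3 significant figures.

(a) 2.87 kg; (b) 106 kg

(a) Volume: 131,000 US gal × 3.785 L/gal = 495,835 L.
(a) Chlorine deficit: 4.9 − 0.9 = 4 ppm = 4 mg/L as Cl₂.
(a) Cl₂ equivalent needed: 4 mg/L × 495,835 L = 1,983,000 mg = 1983 g.
(a) Product at 69.1% available chlorine: 1983 / 0.691 = 2870 g.

(b) Volume: 157,000 US gal × 3.785 L/gal = 594,245 L.
(b) Hardness to add: (252 − 130) = 122 mg/L as CaCO₃ × 594,245 L = 72,500 g as CaCO₃.
(b) Moles of Ca²⁺ (1 mol Ca²⁺ ≡ 1 mol CaCO₃): 72,500 / 100.1 g/mol = 724.3 mol.
(b) Mass of CaCl₂·2H₂O: 724.3 × 147 = 106,500 g.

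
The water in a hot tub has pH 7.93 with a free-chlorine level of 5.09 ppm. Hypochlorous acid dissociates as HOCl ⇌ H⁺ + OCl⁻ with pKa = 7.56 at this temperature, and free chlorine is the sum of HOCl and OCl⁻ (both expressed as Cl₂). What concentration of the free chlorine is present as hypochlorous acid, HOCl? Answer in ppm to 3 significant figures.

[OCl⁻]/[HOCl] = 10^(pH − pKa) = 10^(7.93 − 7.56) = 10^0.37 = 2.344.
Fraction as HOCl = 1 / (1 + 2.344) = 0.299.
HOCl = 0.299 × 5.09 ppm = 1.522 ppm.

1.52 ppm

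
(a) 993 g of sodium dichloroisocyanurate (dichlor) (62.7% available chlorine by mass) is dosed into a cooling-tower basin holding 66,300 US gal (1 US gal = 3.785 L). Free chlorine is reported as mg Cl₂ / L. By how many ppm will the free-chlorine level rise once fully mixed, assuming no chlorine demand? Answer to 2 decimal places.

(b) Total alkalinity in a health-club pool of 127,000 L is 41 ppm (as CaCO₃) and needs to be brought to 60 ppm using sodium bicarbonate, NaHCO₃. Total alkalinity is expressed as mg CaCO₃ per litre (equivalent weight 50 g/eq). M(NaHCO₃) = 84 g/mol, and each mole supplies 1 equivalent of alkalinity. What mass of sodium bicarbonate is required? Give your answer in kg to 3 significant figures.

(a) 2.48 ppm; (b) 4.05 kg

(a) Volume: 66,300 US gal × 3.785 L/gal = 250,946 L.
(a) Available chlorine delivered: 993 g × 0.627 = 622.6 g as Cl₂.
(a) Concentration rise: 622.6 g / 250,946 L = 2.481 mg/L = 2.48 ppm.

(b) Alkalinity to add: (60 − 41) = 19 mg/L as CaCO₃ × 127,000 L = 2413 g as CaCO₃.
(b) Equivalents: 2413 g ÷ 50 g/eq = 48.26 eq.
(b) NaHCO₃ supplies 1 eq per mole → 48.26 mol.
(b) Mass: 48.26 mol × 84 g/mol = 4054 g.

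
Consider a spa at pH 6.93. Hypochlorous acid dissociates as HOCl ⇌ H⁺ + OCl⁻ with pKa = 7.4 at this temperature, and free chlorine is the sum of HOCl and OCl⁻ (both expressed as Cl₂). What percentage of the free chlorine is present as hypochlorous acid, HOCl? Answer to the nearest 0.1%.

74.7%

[OCl⁻]/[HOCl] = 10^(pH − pKa) = 10^(6.93 − 7.4) = 10^-0.47 = 0.3388.
Fraction as HOCl = 1 / (1 + 0.3388) = 0.7469.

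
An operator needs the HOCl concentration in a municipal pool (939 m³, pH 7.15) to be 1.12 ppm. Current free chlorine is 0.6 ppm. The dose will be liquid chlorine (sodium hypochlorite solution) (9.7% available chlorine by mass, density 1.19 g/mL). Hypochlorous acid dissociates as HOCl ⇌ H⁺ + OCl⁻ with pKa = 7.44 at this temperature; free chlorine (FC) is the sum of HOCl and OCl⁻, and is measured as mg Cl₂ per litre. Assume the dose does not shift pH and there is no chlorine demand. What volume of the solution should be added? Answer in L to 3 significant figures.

8.90 L

Volume: 939 m³ = 939,000 L.
[OCl⁻]/[HOCl] = 10^(pH − pKa) = 10^(7.15 − 7.44) = 0.5129; fraction as HOCl = 1/(1 + 0.5129) = 0.661.
Free chlorine required for 1.12 ppm HOCl: 1.12 / 0.661 = 1.694 ppm.
FC to add: 1.694 − 0.6 = 1.094 mg/L as Cl₂.
Cl₂ equivalent: 1.094 mg/L × 939,000 L = 1028 g.
Product at 9.7% available Cl: 1028 / 0.097 = 10,590 g.
Volume: 10,590 g ÷ 1.19 g/mL = 8903 mL.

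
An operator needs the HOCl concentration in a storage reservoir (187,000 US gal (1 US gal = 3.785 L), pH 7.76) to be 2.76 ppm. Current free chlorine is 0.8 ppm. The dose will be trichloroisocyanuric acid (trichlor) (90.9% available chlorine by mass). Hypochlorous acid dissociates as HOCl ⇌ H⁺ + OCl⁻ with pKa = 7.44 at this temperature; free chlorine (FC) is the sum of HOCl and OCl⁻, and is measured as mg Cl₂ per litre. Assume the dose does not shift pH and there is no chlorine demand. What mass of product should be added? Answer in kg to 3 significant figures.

6.02 kg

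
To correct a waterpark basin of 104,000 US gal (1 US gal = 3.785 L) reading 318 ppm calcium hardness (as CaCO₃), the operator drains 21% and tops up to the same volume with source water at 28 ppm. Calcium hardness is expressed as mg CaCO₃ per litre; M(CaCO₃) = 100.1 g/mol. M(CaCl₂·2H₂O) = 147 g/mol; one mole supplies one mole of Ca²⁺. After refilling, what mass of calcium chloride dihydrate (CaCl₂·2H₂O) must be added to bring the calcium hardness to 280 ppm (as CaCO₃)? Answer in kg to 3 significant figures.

13.2 kg

Volume: 104,000 US gal × 3.785 L/gal = 393,640 L.
After draining 21% and refilling: 318 × 0.79 + 28 × 0.21 = 257.1 ppm.
Deficit to target: 280 − 257.1 = 22.9 mg/L.
As CaCO₃: 22.9 mg/L × 393,640 L = 9014 g; ÷ 100.1 = 90.05 mol Ca²⁺.
Mass: 90.05 × 147 = 13,240 g.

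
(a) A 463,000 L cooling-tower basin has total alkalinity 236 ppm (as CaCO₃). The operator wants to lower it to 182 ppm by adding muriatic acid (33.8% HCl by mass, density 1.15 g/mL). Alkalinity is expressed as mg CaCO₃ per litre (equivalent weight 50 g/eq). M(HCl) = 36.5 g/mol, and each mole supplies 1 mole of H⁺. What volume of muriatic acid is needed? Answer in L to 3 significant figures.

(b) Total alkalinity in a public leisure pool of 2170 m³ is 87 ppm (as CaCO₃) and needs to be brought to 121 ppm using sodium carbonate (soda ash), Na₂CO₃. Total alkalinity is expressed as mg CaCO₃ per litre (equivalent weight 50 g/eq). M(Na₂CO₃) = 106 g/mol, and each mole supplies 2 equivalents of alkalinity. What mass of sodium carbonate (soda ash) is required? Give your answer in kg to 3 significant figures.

(a) 47.0 L; (b) 78.2 kg

(a) Alkalinity to neutralize: (236 − 182) = 54 mg/L as CaCO₃ × 463,000 L = 25,000 g as CaCO₃.
(a) Equivalents of H⁺ required: 25,000 ÷ 50 g/eq = 500 eq = 500 mol HCl.
(a) Mass of HCl: 500 × 36.5 = 18,250 g.
(a) Mass of 33.8% solution: 18,250 / 0.338 = 54,000 g.
(a) Volume: 54,000 g ÷ 1.15 g/mL = 46,960 mL.

(b) Volume: 2170 m³ = 2,170,000 L.
(b) Alkalinity to add: (121 − 87) = 34 mg/L as CaCO₃ × 2,170,000 L = 73,780 g as CaCO₃.
(b) Equivalents: 73,780 g ÷ 50 g/eq = 1476 eq.
(b) Each mole of Na₂CO₃ supplies 2 eq, so 1476 / 2 = 737.8 mol.
(b) Mass: 737.8 mol × 106 g/mol = 78,210 g.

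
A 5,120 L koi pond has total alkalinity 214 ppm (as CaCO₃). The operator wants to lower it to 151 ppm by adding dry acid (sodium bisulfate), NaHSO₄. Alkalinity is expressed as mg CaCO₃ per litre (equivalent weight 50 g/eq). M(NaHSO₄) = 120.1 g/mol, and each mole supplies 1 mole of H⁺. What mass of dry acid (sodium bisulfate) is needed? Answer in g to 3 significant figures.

775 g

Alkalinity to neutralize: (214 − 151) = 63 mg/L as CaCO₃ × 5,120 L = 322.6 g as CaCO₃.
Equivalents of H⁺ required: 322.6 ÷ 50 g/eq = 6.451 eq = 6.451 mol NaHSO₄.
Mass of NaHSO₄: 6.451 × 120.1 = 774.8 g.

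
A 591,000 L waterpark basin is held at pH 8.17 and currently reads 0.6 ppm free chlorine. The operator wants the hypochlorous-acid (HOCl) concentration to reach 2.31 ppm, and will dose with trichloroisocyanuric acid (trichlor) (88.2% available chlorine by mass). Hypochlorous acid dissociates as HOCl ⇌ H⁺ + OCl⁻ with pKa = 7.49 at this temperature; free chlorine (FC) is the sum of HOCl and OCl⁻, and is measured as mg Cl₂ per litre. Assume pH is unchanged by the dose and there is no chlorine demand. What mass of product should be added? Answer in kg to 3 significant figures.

8.55 kg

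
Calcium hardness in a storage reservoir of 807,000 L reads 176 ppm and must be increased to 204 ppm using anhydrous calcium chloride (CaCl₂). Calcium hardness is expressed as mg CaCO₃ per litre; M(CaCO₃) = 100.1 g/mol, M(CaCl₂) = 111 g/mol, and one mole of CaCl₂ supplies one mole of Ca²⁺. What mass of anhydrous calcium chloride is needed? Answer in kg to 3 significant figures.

25.1 kg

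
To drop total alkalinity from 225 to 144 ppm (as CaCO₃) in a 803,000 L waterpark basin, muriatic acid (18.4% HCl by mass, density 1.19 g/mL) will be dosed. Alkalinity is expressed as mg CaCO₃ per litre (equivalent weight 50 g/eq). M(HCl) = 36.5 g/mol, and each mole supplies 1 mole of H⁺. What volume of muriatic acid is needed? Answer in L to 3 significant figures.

Alkalinity to neutralize: (225 − 144) = 81 mg/L as CaCO₃ × 803,000 L = 65,040 g as CaCO₃.
Equivalents of H⁺ required: 65,040 ÷ 50 g/eq = 1301 eq = 1301 mol HCl.
Mass of HCl: 1301 × 36.5 = 47,480 g.
Mass of 18.4% solution: 47,480 / 0.184 = 258,100 g.
Volume: 258,100 g ÷ 1.19 g/mL = 216,800 mL.

217 L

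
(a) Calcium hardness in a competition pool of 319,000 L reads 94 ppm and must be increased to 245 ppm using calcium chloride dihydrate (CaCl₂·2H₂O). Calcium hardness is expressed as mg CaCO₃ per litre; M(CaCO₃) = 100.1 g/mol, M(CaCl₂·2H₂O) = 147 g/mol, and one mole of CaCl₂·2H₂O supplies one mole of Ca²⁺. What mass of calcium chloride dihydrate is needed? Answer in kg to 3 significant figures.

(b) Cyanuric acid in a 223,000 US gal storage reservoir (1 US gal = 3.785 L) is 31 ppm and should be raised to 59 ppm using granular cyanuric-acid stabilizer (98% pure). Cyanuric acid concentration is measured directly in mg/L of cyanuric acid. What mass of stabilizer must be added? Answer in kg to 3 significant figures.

(a) 70.7 kg; (b) 24.1 kg

(a) Hardness to add: (245 − 94) = 151 mg/L as CaCO₃ × 319,000 L = 48,170 g as CaCO₃.
(a) Moles of Ca²⁺ (1 mol Ca²⁺ ≡ 1 mol CaCO₃): 48,170 / 100.1 g/mol = 481.2 mol.
(a) Mass of CaCl₂·2H₂O: 481.2 × 147 = 70,740 g.

(b) Volume: 223,000 US gal × 3.785 L/gal = 844,055 L.
(b) CYA to add: (59 − 31) = 28 mg/L × 844,055 L = 23,630 g cyanuric acid.
(b) At 98% purity: 23,630 / 0.98 = 24,120 g product.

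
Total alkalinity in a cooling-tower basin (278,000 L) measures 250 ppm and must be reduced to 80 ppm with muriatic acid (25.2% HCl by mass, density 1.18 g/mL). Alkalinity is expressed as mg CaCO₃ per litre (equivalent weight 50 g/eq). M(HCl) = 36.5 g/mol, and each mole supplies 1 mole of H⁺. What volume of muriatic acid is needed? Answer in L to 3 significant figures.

Alkalinity to neutralize: (250 − 80) = 170 mg/L as CaCO₃ × 278,000 L = 47,260 g as CaCO₃.
Equivalents of H⁺ required: 47,260 ÷ 50 g/eq = 945.2 eq = 945.2 mol HCl.
Mass of HCl: 945.2 × 36.5 = 34,500 g.
Mass of 25.2% solution: 34,500 / 0.252 = 136,900 g.
Volume: 136,900 g ÷ 1.18 g/mL = 116,000 mL.

116 L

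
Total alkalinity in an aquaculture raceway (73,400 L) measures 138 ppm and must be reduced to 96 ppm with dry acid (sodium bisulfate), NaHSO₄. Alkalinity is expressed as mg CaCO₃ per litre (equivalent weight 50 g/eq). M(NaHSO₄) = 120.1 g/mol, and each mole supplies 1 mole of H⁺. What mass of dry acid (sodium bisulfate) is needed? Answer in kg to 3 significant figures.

7.40 kg

Alkalinity to neutralize: (138 − 96) = 42 mg/L as CaCO₃ × 73,400 L = 3083 g as CaCO₃.
Equivalents of H⁺ required: 3083 ÷ 50 g/eq = 61.66 eq = 61.66 mol NaHSO₄.
Mass of NaHSO₄: 61.66 × 120.1 = 7405 g.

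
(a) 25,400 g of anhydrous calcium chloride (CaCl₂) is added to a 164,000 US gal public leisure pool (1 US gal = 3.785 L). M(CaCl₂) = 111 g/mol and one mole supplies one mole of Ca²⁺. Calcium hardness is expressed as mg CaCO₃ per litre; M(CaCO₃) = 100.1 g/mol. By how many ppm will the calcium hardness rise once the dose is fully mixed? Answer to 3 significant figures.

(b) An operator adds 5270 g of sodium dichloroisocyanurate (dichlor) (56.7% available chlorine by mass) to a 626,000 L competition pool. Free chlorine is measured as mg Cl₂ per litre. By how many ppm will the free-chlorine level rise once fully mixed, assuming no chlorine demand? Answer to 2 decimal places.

(a) 36.9 ppm; (b) 4.77 ppm

(a) Volume: 164,000 US gal × 3.785 L/gal = 620,740 L.
(a) Moles of Ca²⁺: 25,400 g ÷ 111 g/mol = 228.8 mol.
(a) As CaCO₃: 228.8 mol × 100.1 g/mol = 22,910 g.
(a) Rise: 22,910 g / 620,740 L × 1000 = 36.9 mg/L.

(b) Available chlorine delivered: 5270 g × 0.567 = 2988 g as Cl₂.
(b) Concentration rise: 2988 g / 626,000 L = 4.773 mg/L = 4.77 ppm.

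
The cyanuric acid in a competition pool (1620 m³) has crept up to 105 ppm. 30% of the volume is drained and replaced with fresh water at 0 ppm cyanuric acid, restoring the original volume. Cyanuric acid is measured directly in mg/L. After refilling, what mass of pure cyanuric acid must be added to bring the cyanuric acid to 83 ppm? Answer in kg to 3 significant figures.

Volume: 1620 m³ = 1,620,000 L.
After draining 30% and refilling: 105 × 0.70 + 0 × 0.30 = 73.5 ppm.
Deficit to target: 83 − 73.5 = 9.5 mg/L.
Mass: 9.5 mg/L × 1,620,000 L = 15,390 g cyanuric acid.

15.4 kg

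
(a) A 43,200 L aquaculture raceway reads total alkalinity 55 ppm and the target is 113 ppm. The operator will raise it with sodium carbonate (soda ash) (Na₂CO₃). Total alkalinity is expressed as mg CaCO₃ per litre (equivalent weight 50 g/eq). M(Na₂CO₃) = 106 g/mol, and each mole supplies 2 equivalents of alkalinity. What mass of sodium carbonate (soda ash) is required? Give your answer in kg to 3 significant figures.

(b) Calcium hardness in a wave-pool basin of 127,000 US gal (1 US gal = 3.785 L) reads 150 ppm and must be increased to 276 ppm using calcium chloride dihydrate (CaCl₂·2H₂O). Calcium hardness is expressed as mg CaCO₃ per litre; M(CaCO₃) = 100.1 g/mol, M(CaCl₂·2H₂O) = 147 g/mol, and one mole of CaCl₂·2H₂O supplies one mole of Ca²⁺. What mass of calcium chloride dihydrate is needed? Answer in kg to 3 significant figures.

(a) 2.66 kg; (b) 88.9 kg

(a) Alkalinity to add: (113 − 55) = 58 mg/L as CaCO₃ × 43,200 L = 2506 g as CaCO₃.
(a) Equivalents: 2506 g ÷ 50 g/eq = 50.11 eq.
(a) Each mole of Na₂CO₃ supplies 2 eq, so 50.11 / 2 = 25.06 mol.
(a) Mass: 25.06 mol × 106 g/mol = 2656 g.

(b) Volume: 127,000 US gal × 3.785 L/gal = 480,695 L.
(b) Hardness to add: (276 − 150) = 126 mg/L as CaCO₃ × 480,695 L = 60,570 g as CaCO₃.
(b) Moles of Ca²⁺ (1 mol Ca²⁺ ≡ 1 mol CaCO₃): 60,570 / 100.1 g/mol = 605.1 mol.
(b) Mass of CaCl₂·2H₂O: 605.1 × 147 = 88,950 g.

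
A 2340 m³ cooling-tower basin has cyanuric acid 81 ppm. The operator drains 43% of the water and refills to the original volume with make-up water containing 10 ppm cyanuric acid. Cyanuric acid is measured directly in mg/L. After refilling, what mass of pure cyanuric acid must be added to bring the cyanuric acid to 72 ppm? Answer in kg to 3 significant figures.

50.4 kg

Volume: 2340 m³ = 2,340,000 L.
After draining 43% and refilling: 81 × 0.57 + 10 × 0.43 = 50.47 ppm.
Deficit to target: 72 − 50.47 = 21.53 mg/L.
Mass: 21.53 mg/L × 2,340,000 L = 50,380 g cyanuric acid.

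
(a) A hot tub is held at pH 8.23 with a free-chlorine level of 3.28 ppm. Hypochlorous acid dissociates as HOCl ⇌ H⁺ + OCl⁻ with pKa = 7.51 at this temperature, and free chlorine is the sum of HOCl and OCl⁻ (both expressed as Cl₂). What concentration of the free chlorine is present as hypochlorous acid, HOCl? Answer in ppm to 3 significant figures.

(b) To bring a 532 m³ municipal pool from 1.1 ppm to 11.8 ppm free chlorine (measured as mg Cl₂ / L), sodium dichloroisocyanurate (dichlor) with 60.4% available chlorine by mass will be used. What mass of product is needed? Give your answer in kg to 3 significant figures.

(a) 0.525 ppm; (b) 9.42 kg

(a) [OCl⁻]/[HOCl] = 10^(pH − pKa) = 10^(8.23 − 7.51) = 10^0.72 = 5.248.
(a) Fraction as HOCl = 1 / (1 + 5.248) = 0.16.
(a) HOCl = 0.16 × 3.28 ppm = 0.525 ppm.

(b) Volume: 532 m³ = 532,000 L.
(b) Chlorine deficit: 11.8 − 1.1 = 10.7 ppm = 10.7 mg/L as Cl₂.
(b) Cl₂ equivalent needed: 10.7 mg/L × 532,000 L = 5,692,000 mg = 5692 g.
(b) Product at 60.4% available chlorine: 5692 / 0.604 = 9425 g.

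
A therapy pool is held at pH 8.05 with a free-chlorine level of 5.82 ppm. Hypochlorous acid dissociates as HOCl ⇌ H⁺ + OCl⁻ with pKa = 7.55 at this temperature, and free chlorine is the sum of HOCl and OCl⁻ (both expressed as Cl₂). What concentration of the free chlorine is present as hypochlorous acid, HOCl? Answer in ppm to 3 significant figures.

1.40 ppm

[OCl⁻]/[HOCl] = 10^(pH − pKa) = 10^(8.05 − 7.55) = 10^0.50 = 3.162.
Fraction as HOCl = 1 / (1 + 3.162) = 0.2403.
HOCl = 0.2403 × 5.82 ppm = 1.398 ppm.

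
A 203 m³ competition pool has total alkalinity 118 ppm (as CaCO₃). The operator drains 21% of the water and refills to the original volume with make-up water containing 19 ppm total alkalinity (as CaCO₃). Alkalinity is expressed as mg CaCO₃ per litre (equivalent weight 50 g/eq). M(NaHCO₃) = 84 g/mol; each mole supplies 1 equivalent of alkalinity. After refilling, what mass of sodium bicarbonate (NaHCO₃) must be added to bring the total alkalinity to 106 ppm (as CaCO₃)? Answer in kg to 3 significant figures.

Volume: 203 m³ = 203,000 L.
After draining 21% and refilling: 118 × 0.79 + 19 × 0.21 = 97.21 ppm.
Deficit to target: 106 − 97.21 = 8.79 mg/L.
As CaCO₃: 8.79 mg/L × 203,000 L = 1784 g; ÷ 50 g/eq ÷ 1 = 35.69 mol NaHCO₃.
Mass: 35.69 × 84 = 2998 g.

3.00 kg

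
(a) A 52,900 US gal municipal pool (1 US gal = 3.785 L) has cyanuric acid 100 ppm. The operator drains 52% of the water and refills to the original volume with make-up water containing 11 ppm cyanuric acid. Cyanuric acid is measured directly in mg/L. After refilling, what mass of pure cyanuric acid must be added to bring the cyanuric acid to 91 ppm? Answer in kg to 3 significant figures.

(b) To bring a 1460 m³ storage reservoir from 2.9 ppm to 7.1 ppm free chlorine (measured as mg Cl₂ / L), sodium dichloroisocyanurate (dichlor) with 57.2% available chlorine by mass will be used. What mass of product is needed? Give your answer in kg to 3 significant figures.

(a) 7.46 kg; (b) 10.7 kg

(a) Volume: 52,900 US gal × 3.785 L/gal = 200,226 L.
(a) After draining 52% and refilling: 100 × 0.48 + 11 × 0.52 = 53.72 ppm.
(a) Deficit to target: 91 − 53.72 = 37.28 mg/L.
(a) Mass: 37.28 mg/L × 200,226 L = 7464 g cyanuric acid.

(b) Volume: 1460 m³ = 1,460,000 L.
(b) Chlorine deficit: 7.1 − 2.9 = 4.2 ppm = 4.2 mg/L as Cl₂.
(b) Cl₂ equivalent needed: 4.2 mg/L × 1,460,000 L = 6,132,000 mg = 6132 g.
(b) Product at 57.2% available chlorine: 6132 / 0.572 = 10,720 g.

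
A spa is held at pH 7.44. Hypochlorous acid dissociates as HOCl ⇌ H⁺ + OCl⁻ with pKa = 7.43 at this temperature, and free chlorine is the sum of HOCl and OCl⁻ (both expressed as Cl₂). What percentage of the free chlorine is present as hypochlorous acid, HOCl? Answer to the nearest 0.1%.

49.4%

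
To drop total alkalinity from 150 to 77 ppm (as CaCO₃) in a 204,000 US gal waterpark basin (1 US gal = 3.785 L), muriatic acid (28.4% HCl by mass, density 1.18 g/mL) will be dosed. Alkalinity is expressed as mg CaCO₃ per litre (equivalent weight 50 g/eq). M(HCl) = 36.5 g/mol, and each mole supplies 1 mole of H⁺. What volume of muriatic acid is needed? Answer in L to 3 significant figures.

123 L

Volume: 204,000 US gal × 3.785 L/gal = 772,140 L.
Alkalinity to neutralize: (150 − 77) = 73 mg/L as CaCO₃ × 772,140 L = 56,370 g as CaCO₃.
Equivalents of H⁺ required: 56,370 ÷ 50 g/eq = 1127 eq = 1127 mol HCl.
Mass of HCl: 1127 × 36.5 = 41,150 g.
Mass of 28.4% solution: 41,150 / 0.284 = 144,900 g.
Volume: 144,900 g ÷ 1.18 g/mL = 122,800 mL.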